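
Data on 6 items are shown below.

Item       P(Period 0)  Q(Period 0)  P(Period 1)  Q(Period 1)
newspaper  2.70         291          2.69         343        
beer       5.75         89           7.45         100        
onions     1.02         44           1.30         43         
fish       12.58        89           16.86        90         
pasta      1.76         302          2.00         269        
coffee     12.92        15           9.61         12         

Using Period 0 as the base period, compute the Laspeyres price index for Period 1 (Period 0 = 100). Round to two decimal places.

117.71

Laspeyres price index uses base-period quantities as weights.
ΣP(Period 1)·Q(Period 0) = 2.69×291 + 7.45×89 + 1.30×44 + 16.86×89 + 2.00×302 + 9.61×15 = 782.79 + 663.05 + 57.2 + 1500.54 + 604 + 144.15 = 3751.73
ΣP(Period 0)·Q(Period 0) = 2.70×291 + 5.75×89 + 1.02×44 + 12.58×89 + 1.76×302 + 12.92×15 = 785.7 + 511.75 + 44.88 + 1119.62 + 531.52 + 193.8 = 3187.27
Index = 3751.73 / 3187.27 × 100 = 117.7098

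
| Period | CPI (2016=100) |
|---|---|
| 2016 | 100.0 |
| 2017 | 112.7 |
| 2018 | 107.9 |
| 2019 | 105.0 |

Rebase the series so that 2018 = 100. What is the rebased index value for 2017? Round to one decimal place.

104.4

Rebased(2017) = 112.7 / 107.9 × 100 = 104.4486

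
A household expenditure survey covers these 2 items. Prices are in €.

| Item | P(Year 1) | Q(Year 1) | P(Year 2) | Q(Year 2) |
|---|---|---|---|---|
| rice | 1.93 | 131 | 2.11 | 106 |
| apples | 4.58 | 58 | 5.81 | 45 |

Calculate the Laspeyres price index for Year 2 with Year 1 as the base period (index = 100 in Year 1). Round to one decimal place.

Laspeyres price index uses base-period quantities as weights.
ΣP(Year 2)·Q(Year 1) = 2.11×131 + 5.81×58 = 276.41 + 336.98 = 613.39
ΣP(Year 1)·Q(Year 1) = 1.93×131 + 4.58×58 = 252.83 + 265.64 = 518.47
Index = 613.39 / 518.47 × 100 = 118.3077

118.3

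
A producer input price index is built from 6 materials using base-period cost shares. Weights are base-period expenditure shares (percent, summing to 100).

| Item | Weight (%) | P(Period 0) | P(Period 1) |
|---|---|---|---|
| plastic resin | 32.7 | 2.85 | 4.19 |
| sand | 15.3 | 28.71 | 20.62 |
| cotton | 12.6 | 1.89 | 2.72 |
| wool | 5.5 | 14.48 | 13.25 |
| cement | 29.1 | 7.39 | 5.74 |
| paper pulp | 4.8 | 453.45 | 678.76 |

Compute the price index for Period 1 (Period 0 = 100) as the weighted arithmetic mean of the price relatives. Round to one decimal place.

plastic resin: 32.7 × (4.19/2.85) = 32.7 × 1.470175 = 48.0747
sand: 15.3 × (20.62/28.71) = 15.3 × 0.718217 = 10.9887
cotton: 12.6 × (2.72/1.89) = 12.6 × 1.439153 = 18.1333
wool: 5.5 × (13.25/14.48) = 5.5 × 0.915055 = 5.0328
cement: 29.1 × (5.74/7.39) = 29.1 × 0.776725 = 22.6027
paper pulp: 4.8 × (678.76/453.45) = 4.8 × 1.496879 = 7.1850
Index = Σ wᵢ·(p₁ᵢ/p₀ᵢ) = 48.0747 + 10.9887 + 18.1333 + 5.0328 + 22.6027 + 7.1850 = 112.0173

112.0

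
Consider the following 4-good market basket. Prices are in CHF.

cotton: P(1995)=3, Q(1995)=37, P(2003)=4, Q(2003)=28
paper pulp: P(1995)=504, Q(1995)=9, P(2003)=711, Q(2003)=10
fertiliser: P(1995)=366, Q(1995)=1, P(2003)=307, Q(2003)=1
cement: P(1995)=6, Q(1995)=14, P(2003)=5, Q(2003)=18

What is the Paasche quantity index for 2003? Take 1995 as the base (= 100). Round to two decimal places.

110.04

Paasche quantity index uses current-period prices as weights.
ΣP(2003)·Q(2003) = 4×28 + 711×10 + 307×1 + 5×18 = 112 + 7110 + 307 + 90 = 7619
ΣP(2003)·Q(1995) = 4×37 + 711×9 + 307×1 + 5×14 = 148 + 6399 + 307 + 70 = 6924
Index = 7619 / 6924 × 100 = 110.0376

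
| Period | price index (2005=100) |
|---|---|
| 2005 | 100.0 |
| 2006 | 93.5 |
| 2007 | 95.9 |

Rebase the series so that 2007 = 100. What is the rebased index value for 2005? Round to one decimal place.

Rebased(2005) = 100.0 / 95.9 × 100 = 104.2753

104.3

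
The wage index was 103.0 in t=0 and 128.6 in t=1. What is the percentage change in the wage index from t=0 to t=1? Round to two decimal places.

24.85%

Change = (128.6 − 103.0) / 103.0 × 100
       = 25.6 / 103.0 × 100 = 24.8544%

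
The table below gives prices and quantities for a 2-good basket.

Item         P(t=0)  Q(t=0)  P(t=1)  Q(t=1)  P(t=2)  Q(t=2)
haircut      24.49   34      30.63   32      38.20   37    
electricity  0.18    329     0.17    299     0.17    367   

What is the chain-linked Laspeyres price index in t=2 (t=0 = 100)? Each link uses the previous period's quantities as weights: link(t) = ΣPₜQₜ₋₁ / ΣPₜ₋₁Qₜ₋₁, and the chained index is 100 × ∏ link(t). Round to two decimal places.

Link t=0→t=1:
ΣP(t=1)Q(t=0) = 30.63×34 + 0.17×329 = 1041.42 + 55.93 = 1097.35
ΣP(t=0)Q(t=0) = 24.49×34 + 0.18×329 = 832.66 + 59.22 = 891.88
link = 1097.35/891.88 = 1.230379
Link t=1→t=2:
ΣP(t=2)Q(t=1) = 38.20×32 + 0.17×299 = 1222.4 + 50.83 = 1273.23
ΣP(t=1)Q(t=1) = 30.63×32 + 0.17×299 = 980.16 + 50.83 = 1030.99
link = 1273.23/1030.99 = 1.234959
Chained index = 100 × 1.230379 × 1.234959 = 151.9467

151.95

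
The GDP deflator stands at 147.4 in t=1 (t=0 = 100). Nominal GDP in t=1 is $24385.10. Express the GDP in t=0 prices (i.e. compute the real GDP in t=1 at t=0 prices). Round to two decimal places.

Real = Nominal ÷ (Index/100) = 24385.10 ÷ (147.4/100)
     = 24385.10 ÷ 1.474 = 16543.4871

16543.49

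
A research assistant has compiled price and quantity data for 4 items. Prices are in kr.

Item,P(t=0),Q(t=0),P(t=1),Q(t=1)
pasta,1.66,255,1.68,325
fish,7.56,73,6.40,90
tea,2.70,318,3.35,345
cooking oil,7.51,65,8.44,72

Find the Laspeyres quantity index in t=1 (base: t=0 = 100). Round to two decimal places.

115.94

Laspeyres quantity index uses base-period prices as weights.
ΣP(t=0)·Q(t=1) = 1.66×325 + 7.56×90 + 2.70×345 + 7.51×72 = 539.5 + 680.4 + 931.5 + 540.72 = 2692.12
ΣP(t=0)·Q(t=0) = 1.66×255 + 7.56×73 + 2.70×318 + 7.51×65 = 423.3 + 551.88 + 858.6 + 488.15 = 2321.93
Index = 2692.12 / 2321.93 × 100 = 115.9432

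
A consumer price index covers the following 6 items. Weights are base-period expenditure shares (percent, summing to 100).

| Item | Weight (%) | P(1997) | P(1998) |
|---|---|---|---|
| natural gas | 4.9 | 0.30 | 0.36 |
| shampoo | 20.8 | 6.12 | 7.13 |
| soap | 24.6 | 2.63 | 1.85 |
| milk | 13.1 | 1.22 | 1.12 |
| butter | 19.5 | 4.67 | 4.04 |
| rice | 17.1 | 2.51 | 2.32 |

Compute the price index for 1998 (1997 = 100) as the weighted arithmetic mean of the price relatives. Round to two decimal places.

natural gas: 4.9 × (0.36/0.30) = 4.9 × 1.200000 = 5.8800
shampoo: 20.8 × (7.13/6.12) = 20.8 × 1.165033 = 24.2327
soap: 24.6 × (1.85/2.63) = 24.6 × 0.703422 = 17.3042
milk: 13.1 × (1.12/1.22) = 13.1 × 0.918033 = 12.0262
butter: 19.5 × (4.04/4.67) = 19.5 × 0.865096 = 16.8694
rice: 17.1 × (2.32/2.51) = 17.1 × 0.924303 = 15.8056
Index = Σ wᵢ·(p₁ᵢ/p₀ᵢ) = 5.8800 + 24.2327 + 17.3042 + 12.0262 + 16.8694 + 15.8056 = 92.1180

92.12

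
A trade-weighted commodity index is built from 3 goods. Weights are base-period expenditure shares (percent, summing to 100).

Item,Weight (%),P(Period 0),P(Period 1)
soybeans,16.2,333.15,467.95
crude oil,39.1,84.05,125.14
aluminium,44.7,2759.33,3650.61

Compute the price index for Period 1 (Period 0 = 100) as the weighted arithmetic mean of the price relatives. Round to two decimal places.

soybeans: 16.2 × (467.95/333.15) = 16.2 × 1.404623 = 22.7549
crude oil: 39.1 × (125.14/84.05) = 39.1 × 1.488876 = 58.2150
aluminium: 44.7 × (3650.61/2759.33) = 44.7 × 1.323006 = 59.1384
Index = Σ wᵢ·(p₁ᵢ/p₀ᵢ) = 22.7549 + 58.2150 + 59.1384 = 140.1083

140.11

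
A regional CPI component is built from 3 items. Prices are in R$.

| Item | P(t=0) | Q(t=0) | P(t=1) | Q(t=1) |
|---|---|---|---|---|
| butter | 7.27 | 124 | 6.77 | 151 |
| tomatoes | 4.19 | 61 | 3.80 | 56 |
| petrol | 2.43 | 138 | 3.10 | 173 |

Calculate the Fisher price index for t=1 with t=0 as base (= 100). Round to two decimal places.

100.75

Laspeyres component (base-period weights):
ΣP(t=1)Q(t=0) = 6.77×124 + 3.80×61 + 3.10×138 = 839.48 + 231.8 + 427.8 = 1499.08
ΣP(t=0)Q(t=0) = 7.27×124 + 4.19×61 + 2.43×138 = 901.48 + 255.59 + 335.34 = 1492.41
L = 1499.08 / 1492.41 × 100 = 100.4469
Paasche component (current-period weights):
ΣP(t=1)Q(t=1) = 6.77×151 + 3.80×56 + 3.10×173 = 1022.27 + 212.8 + 536.3 = 1771.37
ΣP(t=0)Q(t=1) = 7.27×151 + 4.19×56 + 2.43×173 = 1097.77 + 234.64 + 420.39 = 1752.8
P = 1771.37 / 1752.8 × 100 = 101.0594
Fisher = √(L × P) = √(100.4469 × 101.0594) = 100.7527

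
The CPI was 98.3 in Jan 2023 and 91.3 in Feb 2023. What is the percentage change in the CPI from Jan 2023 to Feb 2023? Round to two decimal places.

-7.12%

Change = (91.3 − 98.3) / 98.3 × 100
       = -7.0 / 98.3 × 100 = -7.1211%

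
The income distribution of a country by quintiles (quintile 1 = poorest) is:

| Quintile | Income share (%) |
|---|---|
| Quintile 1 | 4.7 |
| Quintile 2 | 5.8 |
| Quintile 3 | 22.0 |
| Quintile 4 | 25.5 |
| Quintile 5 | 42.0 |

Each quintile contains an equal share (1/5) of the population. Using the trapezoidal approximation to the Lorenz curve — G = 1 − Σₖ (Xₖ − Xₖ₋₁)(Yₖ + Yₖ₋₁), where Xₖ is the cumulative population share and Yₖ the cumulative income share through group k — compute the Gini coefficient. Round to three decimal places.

Cumulative income shares Yₖ: 0.0470, 0.1050, 0.3250, 0.5800, 1.0000
Σ (Xₖ−Xₖ₋₁)(Yₖ+Yₖ₋₁) = (1/5)(0.0470+0.0000) + (1/5)(0.1050+0.0470) + (1/5)(0.3250+0.1050) + (1/5)(0.5800+0.3250) + (1/5)(1.0000+0.5800)
  = 0.0094 + 0.0304 + 0.0860 + 0.1810 + 0.3160 = 0.6228
G = 1 − 0.6228 = 0.3772

0.377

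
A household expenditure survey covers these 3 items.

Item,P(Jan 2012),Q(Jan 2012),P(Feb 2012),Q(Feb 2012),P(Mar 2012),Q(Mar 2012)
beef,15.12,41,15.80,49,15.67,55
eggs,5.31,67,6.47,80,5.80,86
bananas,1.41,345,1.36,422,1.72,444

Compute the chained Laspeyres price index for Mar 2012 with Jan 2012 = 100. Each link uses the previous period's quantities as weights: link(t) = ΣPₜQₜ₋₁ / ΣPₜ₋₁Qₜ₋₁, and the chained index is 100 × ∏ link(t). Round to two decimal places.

111.27

Link Jan 2012→Feb 2012:
ΣP(Feb 2012)Q(Jan 2012) = 15.80×41 + 6.47×67 + 1.36×345 = 647.8 + 433.49 + 469.2 = 1550.49
ΣP(Jan 2012)Q(Jan 2012) = 15.12×41 + 5.31×67 + 1.41×345 = 619.92 + 355.77 + 486.45 = 1462.14
link = 1550.49/1462.14 = 1.060425
Link Feb 2012→Mar 2012:
ΣP(Mar 2012)Q(Feb 2012) = 15.67×49 + 5.80×80 + 1.72×422 = 767.83 + 464 + 725.84 = 1957.67
ΣP(Feb 2012)Q(Feb 2012) = 15.80×49 + 6.47×80 + 1.36×422 = 774.2 + 517.6 + 573.92 = 1865.72
link = 1957.67/1865.72 = 1.049284
Chained index = 100 × 1.060425 × 1.049284 = 111.2687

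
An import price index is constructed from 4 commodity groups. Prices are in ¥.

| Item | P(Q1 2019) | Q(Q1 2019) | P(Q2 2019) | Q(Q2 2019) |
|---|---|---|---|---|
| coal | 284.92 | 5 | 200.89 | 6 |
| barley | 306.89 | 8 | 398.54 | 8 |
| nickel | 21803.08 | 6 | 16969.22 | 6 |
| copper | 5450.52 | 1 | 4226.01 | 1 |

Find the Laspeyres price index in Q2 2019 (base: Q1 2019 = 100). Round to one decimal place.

78.7

Laspeyres price index uses base-period quantities as weights.
ΣP(Q2 2019)·Q(Q1 2019) = 200.89×5 + 398.54×8 + 16969.22×6 + 4226.01×1 = 1004.45 + 3188.32 + 101815.32 + 4226.01 = 110234.1
ΣP(Q1 2019)·Q(Q1 2019) = 284.92×5 + 306.89×8 + 21803.08×6 + 5450.52×1 = 1424.6 + 2455.12 + 130818.48 + 5450.52 = 140148.72
Index = 110234.1 / 140148.72 × 100 = 78.6551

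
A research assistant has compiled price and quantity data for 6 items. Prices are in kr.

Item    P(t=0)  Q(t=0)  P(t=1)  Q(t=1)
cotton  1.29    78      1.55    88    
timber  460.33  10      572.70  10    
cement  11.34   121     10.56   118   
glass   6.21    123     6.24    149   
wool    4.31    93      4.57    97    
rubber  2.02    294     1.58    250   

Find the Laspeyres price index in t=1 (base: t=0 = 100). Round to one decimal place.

112.1

Laspeyres price index uses base-period quantities as weights.
ΣP(t=1)·Q(t=0) = 1.55×78 + 572.70×10 + 10.56×121 + 6.24×123 + 4.57×93 + 1.58×294 = 120.9 + 5727 + 1277.76 + 767.52 + 425.01 + 464.52 = 8782.71
ΣP(t=0)·Q(t=0) = 1.29×78 + 460.33×10 + 11.34×121 + 6.21×123 + 4.31×93 + 2.02×294 = 100.62 + 4603.3 + 1372.14 + 763.83 + 400.83 + 593.88 = 7834.6
Index = 8782.71 / 7834.6 × 100 = 112.1016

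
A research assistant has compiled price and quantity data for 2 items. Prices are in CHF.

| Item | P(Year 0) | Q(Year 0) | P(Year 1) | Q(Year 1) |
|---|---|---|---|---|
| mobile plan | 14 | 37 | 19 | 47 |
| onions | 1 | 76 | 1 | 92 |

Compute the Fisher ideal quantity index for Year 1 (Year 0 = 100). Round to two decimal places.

Laspeyres component (base-period weights):
ΣP(Year 0)Q(Year 1) = 14×47 + 1×92 = 658 + 92 = 750
ΣP(Year 0)Q(Year 0) = 14×37 + 1×76 = 518 + 76 = 594
L = 750 / 594 × 100 = 126.2626
Paasche component (current-period weights):
ΣP(Year 1)Q(Year 1) = 19×47 + 1×92 = 893 + 92 = 985
ΣP(Year 1)Q(Year 0) = 19×37 + 1×76 = 703 + 76 = 779
P = 985 / 779 × 100 = 126.4442
Fisher = √(L × P) = √(126.2626 × 126.4442) = 126.3534

126.35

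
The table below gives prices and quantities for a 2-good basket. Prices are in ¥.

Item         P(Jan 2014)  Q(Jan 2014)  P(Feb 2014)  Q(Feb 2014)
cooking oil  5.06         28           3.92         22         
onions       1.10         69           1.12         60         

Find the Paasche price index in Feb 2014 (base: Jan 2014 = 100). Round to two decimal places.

86.53

Paasche price index uses current-period quantities as weights.
ΣP(Feb 2014)·Q(Feb 2014) = 3.92×22 + 1.12×60 = 86.24 + 67.2 = 153.44
ΣP(Jan 2014)·Q(Feb 2014) = 5.06×22 + 1.10×60 = 111.32 + 66 = 177.32
Index = 153.44 / 177.32 × 100 = 86.5328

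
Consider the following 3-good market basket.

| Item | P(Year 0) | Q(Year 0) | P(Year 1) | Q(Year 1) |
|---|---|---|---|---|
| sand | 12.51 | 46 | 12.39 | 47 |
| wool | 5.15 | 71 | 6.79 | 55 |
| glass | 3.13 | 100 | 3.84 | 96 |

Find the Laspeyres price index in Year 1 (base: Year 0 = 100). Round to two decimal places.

114.51

Laspeyres price index uses base-period quantities as weights.
ΣP(Year 1)·Q(Year 0) = 12.39×46 + 6.79×71 + 3.84×100 = 569.94 + 482.09 + 384 = 1436.03
ΣP(Year 0)·Q(Year 0) = 12.51×46 + 5.15×71 + 3.13×100 = 575.46 + 365.65 + 313 = 1254.11
Index = 1436.03 / 1254.11 × 100 = 114.5059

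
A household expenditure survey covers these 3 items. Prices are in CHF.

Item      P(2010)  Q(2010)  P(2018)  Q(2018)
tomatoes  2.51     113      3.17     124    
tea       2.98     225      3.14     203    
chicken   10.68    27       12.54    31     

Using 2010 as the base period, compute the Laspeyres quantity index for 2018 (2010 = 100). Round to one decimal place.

Laspeyres quantity index uses base-period prices as weights.
ΣP(2010)·Q(2018) = 2.51×124 + 2.98×203 + 10.68×31 = 311.24 + 604.94 + 331.08 = 1247.26
ΣP(2010)·Q(2010) = 2.51×113 + 2.98×225 + 10.68×27 = 283.63 + 670.5 + 288.36 = 1242.49
Index = 1247.26 / 1242.49 × 100 = 100.3839

100.4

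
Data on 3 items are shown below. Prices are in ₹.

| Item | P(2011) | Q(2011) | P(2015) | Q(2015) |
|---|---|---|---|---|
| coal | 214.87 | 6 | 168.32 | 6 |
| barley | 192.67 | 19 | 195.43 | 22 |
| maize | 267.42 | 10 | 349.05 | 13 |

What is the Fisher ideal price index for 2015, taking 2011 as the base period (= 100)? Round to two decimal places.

108.54

Laspeyres component (base-period weights):
ΣP(2015)Q(2011) = 168.32×6 + 195.43×19 + 349.05×10 = 1009.92 + 3713.17 + 3490.5 = 8213.59
ΣP(2011)Q(2011) = 214.87×6 + 192.67×19 + 267.42×10 = 1289.22 + 3660.73 + 2674.2 = 7624.15
L = 8213.59 / 7624.15 × 100 = 107.7312
Paasche component (current-period weights):
ΣP(2015)Q(2015) = 168.32×6 + 195.43×22 + 349.05×13 = 1009.92 + 4299.46 + 4537.65 = 9847.03
ΣP(2011)Q(2015) = 214.87×6 + 192.67×22 + 267.42×13 = 1289.22 + 4238.74 + 3476.46 = 9004.42
P = 9847.03 / 9004.42 × 100 = 109.3577
Fisher = √(L × P) = √(107.7312 × 109.3577) = 108.5414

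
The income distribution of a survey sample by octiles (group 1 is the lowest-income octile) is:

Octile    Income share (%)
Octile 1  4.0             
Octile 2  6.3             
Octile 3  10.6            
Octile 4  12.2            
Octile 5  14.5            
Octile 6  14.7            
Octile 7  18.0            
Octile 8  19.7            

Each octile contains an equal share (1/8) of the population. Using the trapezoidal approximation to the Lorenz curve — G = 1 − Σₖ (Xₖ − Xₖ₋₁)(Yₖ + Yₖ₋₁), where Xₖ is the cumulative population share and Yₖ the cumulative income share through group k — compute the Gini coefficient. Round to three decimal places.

0.229

Cumulative income shares Yₖ: 0.0400, 0.1030, 0.2090, 0.3310, 0.4760, 0.6230, 0.8030, 1.0000
Σ (Xₖ−Xₖ₋₁)(Yₖ+Yₖ₋₁) = (1/8)(0.0400+0.0000) + (1/8)(0.1030+0.0400) + (1/8)(0.2090+0.1030) + (1/8)(0.3310+0.2090) + (1/8)(0.4760+0.3310) + (1/8)(0.6230+0.4760) + (1/8)(0.8030+0.6230) + (1/8)(1.0000+0.8030)
  = 0.0050 + 0.0179 + 0.0390 + 0.0675 + 0.1009 + 0.1374 + 0.1782 + 0.2254 = 0.7712
G = 1 − 0.7712 = 0.2288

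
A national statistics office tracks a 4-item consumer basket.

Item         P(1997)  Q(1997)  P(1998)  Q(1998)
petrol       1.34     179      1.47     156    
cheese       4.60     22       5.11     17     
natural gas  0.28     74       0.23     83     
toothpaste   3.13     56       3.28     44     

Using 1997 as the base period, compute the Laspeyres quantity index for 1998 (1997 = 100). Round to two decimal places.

Laspeyres quantity index uses base-period prices as weights.
ΣP(1997)·Q(1998) = 1.34×156 + 4.60×17 + 0.28×83 + 3.13×44 = 209.04 + 78.2 + 23.24 + 137.72 = 448.2
ΣP(1997)·Q(1997) = 1.34×179 + 4.60×22 + 0.28×74 + 3.13×56 = 239.86 + 101.2 + 20.72 + 175.28 = 537.06
Index = 448.2 / 537.06 × 100 = 83.4544

83.45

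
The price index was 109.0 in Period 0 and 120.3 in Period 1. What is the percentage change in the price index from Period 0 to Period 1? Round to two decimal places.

Change = (120.3 − 109.0) / 109.0 × 100
       = 11.3 / 109.0 × 100 = 10.3670%

10.37%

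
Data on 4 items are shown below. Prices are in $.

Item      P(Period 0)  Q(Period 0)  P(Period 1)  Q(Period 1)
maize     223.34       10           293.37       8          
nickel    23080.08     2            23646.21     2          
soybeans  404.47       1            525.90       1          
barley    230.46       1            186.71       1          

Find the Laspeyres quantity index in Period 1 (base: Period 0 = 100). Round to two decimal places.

99.09

Laspeyres quantity index uses base-period prices as weights.
ΣP(Period 0)·Q(Period 1) = 223.34×8 + 23080.08×2 + 404.47×1 + 230.46×1 = 1786.72 + 46160.16 + 404.47 + 230.46 = 48581.81
ΣP(Period 0)·Q(Period 0) = 223.34×10 + 23080.08×2 + 404.47×1 + 230.46×1 = 2233.4 + 46160.16 + 404.47 + 230.46 = 49028.49
Index = 48581.81 / 49028.49 × 100 = 99.0889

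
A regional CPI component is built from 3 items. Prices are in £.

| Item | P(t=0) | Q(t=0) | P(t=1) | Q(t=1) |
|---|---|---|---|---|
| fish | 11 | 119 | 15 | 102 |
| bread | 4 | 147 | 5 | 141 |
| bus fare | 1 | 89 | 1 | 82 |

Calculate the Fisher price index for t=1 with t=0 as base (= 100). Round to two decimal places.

131.21

Laspeyres component (base-period weights):
ΣP(t=1)Q(t=0) = 15×119 + 5×147 + 1×89 = 1785 + 735 + 89 = 2609
ΣP(t=0)Q(t=0) = 11×119 + 4×147 + 1×89 = 1309 + 588 + 89 = 1986
L = 2609 / 1986 × 100 = 131.3696
Paasche component (current-period weights):
ΣP(t=1)Q(t=1) = 15×102 + 5×141 + 1×82 = 1530 + 705 + 82 = 2317
ΣP(t=0)Q(t=1) = 11×102 + 4×141 + 1×82 = 1122 + 564 + 82 = 1768
P = 2317 / 1768 × 100 = 131.0520
Fisher = √(L × P) = √(131.3696 × 131.0520) = 131.2107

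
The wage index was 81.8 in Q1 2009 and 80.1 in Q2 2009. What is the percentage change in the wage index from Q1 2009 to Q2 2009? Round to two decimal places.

-2.08%

Change = (80.1 − 81.8) / 81.8 × 100
       = -1.7 / 81.8 × 100 = -2.0782%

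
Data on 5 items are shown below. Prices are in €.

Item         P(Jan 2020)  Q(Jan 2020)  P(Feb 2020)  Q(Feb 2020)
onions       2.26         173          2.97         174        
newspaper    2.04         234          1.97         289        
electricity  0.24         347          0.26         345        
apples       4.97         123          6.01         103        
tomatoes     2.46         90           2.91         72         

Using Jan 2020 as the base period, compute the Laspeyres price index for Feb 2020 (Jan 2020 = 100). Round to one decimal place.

Laspeyres price index uses base-period quantities as weights.
ΣP(Feb 2020)·Q(Jan 2020) = 2.97×173 + 1.97×234 + 0.26×347 + 6.01×123 + 2.91×90 = 513.81 + 460.98 + 90.22 + 739.23 + 261.9 = 2066.14
ΣP(Jan 2020)·Q(Jan 2020) = 2.26×173 + 2.04×234 + 0.24×347 + 4.97×123 + 2.46×90 = 390.98 + 477.36 + 83.28 + 611.31 + 221.4 = 1784.33
Index = 2066.14 / 1784.33 × 100 = 115.7936

115.8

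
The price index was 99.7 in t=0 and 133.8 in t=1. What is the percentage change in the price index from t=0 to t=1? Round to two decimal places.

34.20%

Change = (133.8 − 99.7) / 99.7 × 100
       = 34.1 / 99.7 × 100 = 34.2026%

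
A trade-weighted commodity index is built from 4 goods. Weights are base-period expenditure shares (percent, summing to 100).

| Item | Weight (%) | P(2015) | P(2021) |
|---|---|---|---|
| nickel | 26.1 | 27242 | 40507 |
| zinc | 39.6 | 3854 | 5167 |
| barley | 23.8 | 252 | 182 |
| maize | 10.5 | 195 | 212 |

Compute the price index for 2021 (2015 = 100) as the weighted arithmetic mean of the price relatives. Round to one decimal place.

nickel: 26.1 × (40507/27242) = 26.1 × 1.486932 = 38.8089
zinc: 39.6 × (5167/3854) = 39.6 × 1.340685 = 53.0911
barley: 23.8 × (182/252) = 23.8 × 0.722222 = 17.1889
maize: 10.5 × (212/195) = 10.5 × 1.087179 = 11.4154
Index = Σ wᵢ·(p₁ᵢ/p₀ᵢ) = 38.8089 + 53.0911 + 17.1889 + 11.4154 = 120.5043

120.5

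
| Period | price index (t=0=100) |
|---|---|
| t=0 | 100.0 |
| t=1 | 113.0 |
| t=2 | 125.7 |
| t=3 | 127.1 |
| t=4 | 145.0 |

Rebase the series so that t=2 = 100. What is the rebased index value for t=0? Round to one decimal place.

Rebased(t=0) = 100.0 / 125.7 × 100 = 79.5545

79.6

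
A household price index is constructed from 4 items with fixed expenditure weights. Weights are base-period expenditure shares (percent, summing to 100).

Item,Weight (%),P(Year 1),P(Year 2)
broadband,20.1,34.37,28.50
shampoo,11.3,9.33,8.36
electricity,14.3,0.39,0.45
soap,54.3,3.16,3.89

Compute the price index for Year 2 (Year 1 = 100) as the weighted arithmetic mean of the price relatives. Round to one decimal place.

110.1

broadband: 20.1 × (28.50/34.37) = 20.1 × 0.829212 = 16.6672
shampoo: 11.3 × (8.36/9.33) = 11.3 × 0.896034 = 10.1252
electricity: 14.3 × (0.45/0.39) = 14.3 × 1.153846 = 16.5000
soap: 54.3 × (3.89/3.16) = 54.3 × 1.231013 = 66.8440
Index = Σ wᵢ·(p₁ᵢ/p₀ᵢ) = 16.6672 + 10.1252 + 16.5000 + 66.8440 = 110.1363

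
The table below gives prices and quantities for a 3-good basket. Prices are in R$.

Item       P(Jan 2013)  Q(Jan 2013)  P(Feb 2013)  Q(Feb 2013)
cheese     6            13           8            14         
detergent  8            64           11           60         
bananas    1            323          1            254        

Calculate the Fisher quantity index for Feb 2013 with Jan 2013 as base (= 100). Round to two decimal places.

Laspeyres component (base-period weights):
ΣP(Jan 2013)Q(Feb 2013) = 6×14 + 8×60 + 1×254 = 84 + 480 + 254 = 818
ΣP(Jan 2013)Q(Jan 2013) = 6×13 + 8×64 + 1×323 = 78 + 512 + 323 = 913
L = 818 / 913 × 100 = 89.5947
Paasche component (current-period weights):
ΣP(Feb 2013)Q(Feb 2013) = 8×14 + 11×60 + 1×254 = 112 + 660 + 254 = 1026
ΣP(Feb 2013)Q(Jan 2013) = 8×13 + 11×64 + 1×323 = 104 + 704 + 323 = 1131
P = 1026 / 1131 × 100 = 90.7162
Fisher = √(L × P) = √(89.5947 × 90.7162) = 90.1537

90.15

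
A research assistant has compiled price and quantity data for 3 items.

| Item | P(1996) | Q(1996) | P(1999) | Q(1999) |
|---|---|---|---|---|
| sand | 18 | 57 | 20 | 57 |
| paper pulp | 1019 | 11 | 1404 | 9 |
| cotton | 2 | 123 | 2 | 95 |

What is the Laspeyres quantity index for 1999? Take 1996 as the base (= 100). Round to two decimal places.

83.22

Laspeyres quantity index uses base-period prices as weights.
ΣP(1996)·Q(1999) = 18×57 + 1019×9 + 2×95 = 1026 + 9171 + 190 = 10387
ΣP(1996)·Q(1996) = 18×57 + 1019×11 + 2×123 = 1026 + 11209 + 246 = 12481
Index = 10387 / 12481 × 100 = 83.2225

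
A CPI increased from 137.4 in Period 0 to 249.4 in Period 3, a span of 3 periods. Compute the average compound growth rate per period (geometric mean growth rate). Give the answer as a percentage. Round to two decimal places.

21.98%

Growth factor = (249.4/137.4)^(1/3) = (1.815138)^(1/3) = 1.219841
Growth rate = 1.219841 − 1 = 0.219841 = 21.9841%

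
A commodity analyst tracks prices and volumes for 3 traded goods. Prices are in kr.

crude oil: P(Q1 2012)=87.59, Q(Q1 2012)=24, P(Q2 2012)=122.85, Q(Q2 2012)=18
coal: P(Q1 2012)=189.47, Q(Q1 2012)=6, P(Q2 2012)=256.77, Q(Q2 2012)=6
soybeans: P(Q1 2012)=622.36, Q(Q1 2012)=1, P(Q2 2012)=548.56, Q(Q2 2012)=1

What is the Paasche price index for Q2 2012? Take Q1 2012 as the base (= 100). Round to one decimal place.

128.9

Paasche price index uses current-period quantities as weights.
ΣP(Q2 2012)·Q(Q2 2012) = 122.85×18 + 256.77×6 + 548.56×1 = 2211.3 + 1540.62 + 548.56 = 4300.48
ΣP(Q1 2012)·Q(Q2 2012) = 87.59×18 + 189.47×6 + 622.36×1 = 1576.62 + 1136.82 + 622.36 = 3335.8
Index = 4300.48 / 3335.8 × 100 = 128.9190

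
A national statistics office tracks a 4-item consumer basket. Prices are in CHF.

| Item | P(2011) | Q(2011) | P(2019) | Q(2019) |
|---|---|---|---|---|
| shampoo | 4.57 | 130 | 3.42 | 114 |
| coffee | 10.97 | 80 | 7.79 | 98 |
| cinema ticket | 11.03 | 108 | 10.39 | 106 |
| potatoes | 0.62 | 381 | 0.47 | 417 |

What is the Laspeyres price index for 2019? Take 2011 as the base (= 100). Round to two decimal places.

Laspeyres price index uses base-period quantities as weights.
ΣP(2019)·Q(2011) = 3.42×130 + 7.79×80 + 10.39×108 + 0.47×381 = 444.6 + 623.2 + 1122.12 + 179.07 = 2368.99
ΣP(2011)·Q(2011) = 4.57×130 + 10.97×80 + 11.03×108 + 0.62×381 = 594.1 + 877.6 + 1191.24 + 236.22 = 2899.16
Index = 2368.99 / 2899.16 × 100 = 81.7130

81.71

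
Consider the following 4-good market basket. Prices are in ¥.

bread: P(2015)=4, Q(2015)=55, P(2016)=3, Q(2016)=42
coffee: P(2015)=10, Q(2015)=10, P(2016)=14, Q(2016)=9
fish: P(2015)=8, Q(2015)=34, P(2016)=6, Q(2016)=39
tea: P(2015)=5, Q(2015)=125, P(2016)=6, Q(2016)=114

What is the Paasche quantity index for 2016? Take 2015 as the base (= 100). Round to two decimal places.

92.93

Paasche quantity index uses current-period prices as weights.
ΣP(2016)·Q(2016) = 3×42 + 14×9 + 6×39 + 6×114 = 126 + 126 + 234 + 684 = 1170
ΣP(2016)·Q(2015) = 3×55 + 14×10 + 6×34 + 6×125 = 165 + 140 + 204 + 750 = 1259
Index = 1170 / 1259 × 100 = 92.9309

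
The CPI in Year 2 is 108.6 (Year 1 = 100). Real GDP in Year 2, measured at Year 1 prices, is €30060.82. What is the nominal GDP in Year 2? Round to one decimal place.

32646.1

Nominal = Real × (Index/100) = 30060.82 × (108.6/100)
        = 30060.82 × 1.086 = 32646.0505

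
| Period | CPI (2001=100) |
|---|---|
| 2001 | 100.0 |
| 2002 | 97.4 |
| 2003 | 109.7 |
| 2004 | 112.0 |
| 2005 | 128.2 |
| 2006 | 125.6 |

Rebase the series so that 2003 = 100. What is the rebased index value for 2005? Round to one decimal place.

116.9

Rebased(2005) = 128.2 / 109.7 × 100 = 116.8642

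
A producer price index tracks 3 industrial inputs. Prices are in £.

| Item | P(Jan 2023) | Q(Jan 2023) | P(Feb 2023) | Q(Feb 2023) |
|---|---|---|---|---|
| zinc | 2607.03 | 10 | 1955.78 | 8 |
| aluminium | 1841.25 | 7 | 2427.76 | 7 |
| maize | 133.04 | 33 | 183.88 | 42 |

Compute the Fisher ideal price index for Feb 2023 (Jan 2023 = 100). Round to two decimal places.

Laspeyres component (base-period weights):
ΣP(Feb 2023)Q(Jan 2023) = 1955.78×10 + 2427.76×7 + 183.88×33 = 19557.8 + 16994.32 + 6068.04 = 42620.16
ΣP(Jan 2023)Q(Jan 2023) = 2607.03×10 + 1841.25×7 + 133.04×33 = 26070.3 + 12888.75 + 4390.32 = 43349.37
L = 42620.16 / 43349.37 × 100 = 98.3178
Paasche component (current-period weights):
ΣP(Feb 2023)Q(Feb 2023) = 1955.78×8 + 2427.76×7 + 183.88×42 = 15646.24 + 16994.32 + 7722.96 = 40363.52
ΣP(Jan 2023)Q(Feb 2023) = 2607.03×8 + 1841.25×7 + 133.04×42 = 20856.24 + 12888.75 + 5587.68 = 39332.67
P = 40363.52 / 39332.67 × 100 = 102.6208
Fisher = √(L × P) = √(98.3178 × 102.6208) = 100.4463

100.45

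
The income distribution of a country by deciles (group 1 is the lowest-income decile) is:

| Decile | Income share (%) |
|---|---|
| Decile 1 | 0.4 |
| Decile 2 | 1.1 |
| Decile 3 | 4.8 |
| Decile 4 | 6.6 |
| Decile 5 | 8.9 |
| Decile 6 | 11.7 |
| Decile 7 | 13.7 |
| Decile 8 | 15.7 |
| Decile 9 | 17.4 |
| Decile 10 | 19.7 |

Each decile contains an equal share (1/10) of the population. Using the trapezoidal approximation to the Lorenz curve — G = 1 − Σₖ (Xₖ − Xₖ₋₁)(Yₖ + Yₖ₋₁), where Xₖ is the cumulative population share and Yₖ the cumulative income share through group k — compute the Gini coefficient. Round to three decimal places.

0.366

Cumulative income shares Yₖ: 0.0040, 0.0150, 0.0630, 0.1290, 0.2180, 0.3350, 0.4720, 0.6290, 0.8030, 1.0000
Σ (Xₖ−Xₖ₋₁)(Yₖ+Yₖ₋₁) = (1/10)(0.0040+0.0000) + (1/10)(0.0150+0.0040) + (1/10)(0.0630+0.0150) + (1/10)(0.1290+0.0630) + (1/10)(0.2180+0.1290) + (1/10)(0.3350+0.2180) + (1/10)(0.4720+0.3350) + (1/10)(0.6290+0.4720) + (1/10)(0.8030+0.6290) + (1/10)(1.0000+0.8030)
  = 0.0004 + 0.0019 + 0.0078 + 0.0192 + 0.0347 + 0.0553 + 0.0807 + 0.1101 + 0.1432 + 0.1803 = 0.6336
G = 1 − 0.6336 = 0.3664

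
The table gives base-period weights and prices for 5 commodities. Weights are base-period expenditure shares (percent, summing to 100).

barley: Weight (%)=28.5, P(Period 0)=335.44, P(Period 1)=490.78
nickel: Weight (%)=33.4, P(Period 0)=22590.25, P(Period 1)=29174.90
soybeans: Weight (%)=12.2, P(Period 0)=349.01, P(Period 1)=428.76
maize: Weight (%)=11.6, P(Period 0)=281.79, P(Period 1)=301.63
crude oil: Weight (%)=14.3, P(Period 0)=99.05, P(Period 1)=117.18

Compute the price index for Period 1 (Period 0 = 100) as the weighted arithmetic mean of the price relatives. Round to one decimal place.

barley: 28.5 × (490.78/335.44) = 28.5 × 1.463093 = 41.6982
nickel: 33.4 × (29174.90/22590.25) = 33.4 × 1.291482 = 43.1355
soybeans: 12.2 × (428.76/349.01) = 12.2 × 1.228503 = 14.9877
maize: 11.6 × (301.63/281.79) = 11.6 × 1.070407 = 12.4167
crude oil: 14.3 × (117.18/99.05) = 14.3 × 1.183039 = 16.9175
Index = Σ wᵢ·(p₁ᵢ/p₀ᵢ) = 41.6982 + 43.1355 + 14.9877 + 12.4167 + 16.9175 = 129.1556

129.2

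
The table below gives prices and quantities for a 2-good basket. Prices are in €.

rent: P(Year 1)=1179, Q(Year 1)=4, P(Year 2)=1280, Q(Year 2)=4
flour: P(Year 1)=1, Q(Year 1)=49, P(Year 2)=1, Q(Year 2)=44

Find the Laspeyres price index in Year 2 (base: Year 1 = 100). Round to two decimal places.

108.48

Laspeyres price index uses base-period quantities as weights.
ΣP(Year 2)·Q(Year 1) = 1280×4 + 1×49 = 5120 + 49 = 5169
ΣP(Year 1)·Q(Year 1) = 1179×4 + 1×49 = 4716 + 49 = 4765
Index = 5169 / 4765 × 100 = 108.4785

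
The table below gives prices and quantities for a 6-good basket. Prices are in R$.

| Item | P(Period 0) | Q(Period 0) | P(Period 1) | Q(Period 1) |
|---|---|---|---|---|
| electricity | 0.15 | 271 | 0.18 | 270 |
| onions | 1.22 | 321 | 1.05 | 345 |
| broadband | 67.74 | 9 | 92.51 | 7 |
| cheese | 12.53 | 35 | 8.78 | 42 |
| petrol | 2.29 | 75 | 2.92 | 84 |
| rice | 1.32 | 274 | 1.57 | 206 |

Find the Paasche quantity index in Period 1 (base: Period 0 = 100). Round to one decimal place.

91.8

Paasche quantity index uses current-period prices as weights.
ΣP(Period 1)·Q(Period 1) = 0.18×270 + 1.05×345 + 92.51×7 + 8.78×42 + 2.92×84 + 1.57×206 = 48.6 + 362.25 + 647.57 + 368.76 + 245.28 + 323.42 = 1995.88
ΣP(Period 1)·Q(Period 0) = 0.18×271 + 1.05×321 + 92.51×9 + 8.78×35 + 2.92×75 + 1.57×274 = 48.78 + 337.05 + 832.59 + 307.3 + 219 + 430.18 = 2174.9
Index = 1995.88 / 2174.9 × 100 = 91.7688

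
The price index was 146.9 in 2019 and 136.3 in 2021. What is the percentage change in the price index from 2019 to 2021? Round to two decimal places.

Change = (136.3 − 146.9) / 146.9 × 100
       = -10.6 / 146.9 × 100 = -7.2158%

-7.22%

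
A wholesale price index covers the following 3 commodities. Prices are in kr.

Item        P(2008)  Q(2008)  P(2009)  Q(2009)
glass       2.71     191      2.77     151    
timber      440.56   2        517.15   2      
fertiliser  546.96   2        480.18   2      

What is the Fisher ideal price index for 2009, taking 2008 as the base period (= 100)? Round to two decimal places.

101.22

Laspeyres component (base-period weights):
ΣP(2009)Q(2008) = 2.77×191 + 517.15×2 + 480.18×2 = 529.07 + 1034.3 + 960.36 = 2523.73
ΣP(2008)Q(2008) = 2.71×191 + 440.56×2 + 546.96×2 = 517.61 + 881.12 + 1093.92 = 2492.65
L = 2523.73 / 2492.65 × 100 = 101.2469
Paasche component (current-period weights):
ΣP(2009)Q(2009) = 2.77×151 + 517.15×2 + 480.18×2 = 418.27 + 1034.3 + 960.36 = 2412.93
ΣP(2008)Q(2009) = 2.71×151 + 440.56×2 + 546.96×2 = 409.21 + 881.12 + 1093.92 = 2384.25
P = 2412.93 / 2384.25 × 100 = 101.2029
Fisher = √(L × P) = √(101.2469 × 101.2029) = 101.2249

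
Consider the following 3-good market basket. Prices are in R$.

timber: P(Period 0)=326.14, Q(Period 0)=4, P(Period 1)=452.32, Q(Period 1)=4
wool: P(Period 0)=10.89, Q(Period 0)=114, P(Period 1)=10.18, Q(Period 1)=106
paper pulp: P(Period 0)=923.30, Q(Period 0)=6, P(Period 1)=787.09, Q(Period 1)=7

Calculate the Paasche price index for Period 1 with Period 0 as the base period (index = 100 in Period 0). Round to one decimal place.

94.1

Paasche price index uses current-period quantities as weights.
ΣP(Period 1)·Q(Period 1) = 452.32×4 + 10.18×106 + 787.09×7 = 1809.28 + 1079.08 + 5509.63 = 8397.99
ΣP(Period 0)·Q(Period 1) = 326.14×4 + 10.89×106 + 923.30×7 = 1304.56 + 1154.34 + 6463.1 = 8922
Index = 8397.99 / 8922 × 100 = 94.1268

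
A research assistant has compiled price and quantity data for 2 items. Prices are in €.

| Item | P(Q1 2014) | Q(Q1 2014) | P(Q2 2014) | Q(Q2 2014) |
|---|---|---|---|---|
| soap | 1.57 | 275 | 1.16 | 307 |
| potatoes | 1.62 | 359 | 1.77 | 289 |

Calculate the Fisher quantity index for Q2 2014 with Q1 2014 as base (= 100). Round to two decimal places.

92.33

Laspeyres component (base-period weights):
ΣP(Q1 2014)Q(Q2 2014) = 1.57×307 + 1.62×289 = 481.99 + 468.18 = 950.17
ΣP(Q1 2014)Q(Q1 2014) = 1.57×275 + 1.62×359 = 431.75 + 581.58 = 1013.33
L = 950.17 / 1013.33 × 100 = 93.7671
Paasche component (current-period weights):
ΣP(Q2 2014)Q(Q2 2014) = 1.16×307 + 1.77×289 = 356.12 + 511.53 = 867.65
ΣP(Q2 2014)Q(Q1 2014) = 1.16×275 + 1.77×359 = 319 + 635.43 = 954.43
P = 867.65 / 954.43 × 100 = 90.9077
Fisher = √(L × P) = √(93.7671 × 90.9077) = 92.3263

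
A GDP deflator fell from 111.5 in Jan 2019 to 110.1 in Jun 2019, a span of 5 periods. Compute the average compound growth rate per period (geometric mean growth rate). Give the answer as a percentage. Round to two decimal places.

-0.25%

Growth factor = (110.1/111.5)^(1/5) = (0.987444)^(1/5) = 0.997476
Growth rate = 0.997476 − 1 = -0.002524 = -0.2524%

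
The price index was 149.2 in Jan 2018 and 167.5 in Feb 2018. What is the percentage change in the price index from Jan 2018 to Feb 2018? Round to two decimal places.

Change = (167.5 − 149.2) / 149.2 × 100
       = 18.3 / 149.2 × 100 = 12.2654%

12.27%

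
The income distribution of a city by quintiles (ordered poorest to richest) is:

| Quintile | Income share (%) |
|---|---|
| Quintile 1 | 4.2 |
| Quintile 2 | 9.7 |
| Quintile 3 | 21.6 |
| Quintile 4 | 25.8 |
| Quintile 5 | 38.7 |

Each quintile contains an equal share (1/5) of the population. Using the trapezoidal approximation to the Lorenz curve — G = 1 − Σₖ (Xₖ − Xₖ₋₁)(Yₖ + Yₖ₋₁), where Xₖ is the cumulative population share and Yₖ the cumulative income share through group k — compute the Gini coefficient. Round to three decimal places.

0.340

Cumulative income shares Yₖ: 0.0420, 0.1390, 0.3550, 0.6130, 1.0000
Σ (Xₖ−Xₖ₋₁)(Yₖ+Yₖ₋₁) = (1/5)(0.0420+0.0000) + (1/5)(0.1390+0.0420) + (1/5)(0.3550+0.1390) + (1/5)(0.6130+0.3550) + (1/5)(1.0000+0.6130)
  = 0.0084 + 0.0362 + 0.0988 + 0.1936 + 0.3226 = 0.6596
G = 1 − 0.6596 = 0.3404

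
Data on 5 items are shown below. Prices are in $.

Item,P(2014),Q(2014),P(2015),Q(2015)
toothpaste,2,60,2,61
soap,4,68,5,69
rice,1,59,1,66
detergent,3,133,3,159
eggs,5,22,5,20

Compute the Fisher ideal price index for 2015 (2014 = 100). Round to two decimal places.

106.86

Laspeyres component (base-period weights):
ΣP(2015)Q(2014) = 2×60 + 5×68 + 1×59 + 3×133 + 5×22 = 120 + 340 + 59 + 399 + 110 = 1028
ΣP(2014)Q(2014) = 2×60 + 4×68 + 1×59 + 3×133 + 5×22 = 120 + 272 + 59 + 399 + 110 = 960
L = 1028 / 960 × 100 = 107.0833
Paasche component (current-period weights):
ΣP(2015)Q(2015) = 2×61 + 5×69 + 1×66 + 3×159 + 5×20 = 122 + 345 + 66 + 477 + 100 = 1110
ΣP(2014)Q(2015) = 2×61 + 4×69 + 1×66 + 3×159 + 5×20 = 122 + 276 + 66 + 477 + 100 = 1041
P = 1110 / 1041 × 100 = 106.6282
Fisher = √(L × P) = √(107.0833 × 106.6282) = 106.8555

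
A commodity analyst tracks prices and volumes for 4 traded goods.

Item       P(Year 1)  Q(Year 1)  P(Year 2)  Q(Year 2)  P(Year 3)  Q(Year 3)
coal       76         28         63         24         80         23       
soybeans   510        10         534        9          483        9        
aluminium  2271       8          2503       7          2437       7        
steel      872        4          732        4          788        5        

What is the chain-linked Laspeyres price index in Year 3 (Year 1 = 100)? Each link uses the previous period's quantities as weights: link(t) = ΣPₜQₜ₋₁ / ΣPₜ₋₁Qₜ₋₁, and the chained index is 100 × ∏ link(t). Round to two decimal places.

102.93

Link Year 1→Year 2:
ΣP(Year 2)Q(Year 1) = 63×28 + 534×10 + 2503×8 + 732×4 = 1764 + 5340 + 20024 + 2928 = 30056
ΣP(Year 1)Q(Year 1) = 76×28 + 510×10 + 2271×8 + 872×4 = 2128 + 5100 + 18168 + 3488 = 28884
link = 30056/28884 = 1.040576
Link Year 2→Year 3:
ΣP(Year 3)Q(Year 2) = 80×24 + 483×9 + 2437×7 + 788×4 = 1920 + 4347 + 17059 + 3152 = 26478
ΣP(Year 2)Q(Year 2) = 63×24 + 534×9 + 2503×7 + 732×4 = 1512 + 4806 + 17521 + 2928 = 26767
link = 26478/26767 = 0.989203
Chained index = 100 × 1.040576 × 0.989203 = 102.9341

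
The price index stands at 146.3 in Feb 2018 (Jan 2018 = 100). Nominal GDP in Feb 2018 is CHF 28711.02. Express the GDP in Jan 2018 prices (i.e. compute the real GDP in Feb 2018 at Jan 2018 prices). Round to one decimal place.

Real = Nominal ÷ (Index/100) = 28711.02 ÷ (146.3/100)
     = 28711.02 ÷ 1.463 = 19624.7573

19624.8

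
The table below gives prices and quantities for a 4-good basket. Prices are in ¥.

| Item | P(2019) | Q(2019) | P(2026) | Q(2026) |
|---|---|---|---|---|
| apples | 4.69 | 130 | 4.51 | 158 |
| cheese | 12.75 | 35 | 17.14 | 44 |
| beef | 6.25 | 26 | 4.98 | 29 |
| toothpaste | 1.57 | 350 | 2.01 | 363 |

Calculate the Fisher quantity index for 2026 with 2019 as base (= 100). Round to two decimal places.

116.03

Laspeyres component (base-period weights):
ΣP(2019)Q(2026) = 4.69×158 + 12.75×44 + 6.25×29 + 1.57×363 = 741.02 + 561 + 181.25 + 569.91 = 2053.18
ΣP(2019)Q(2019) = 4.69×130 + 12.75×35 + 6.25×26 + 1.57×350 = 609.7 + 446.25 + 162.5 + 549.5 = 1767.95
L = 2053.18 / 1767.95 × 100 = 116.1334
Paasche component (current-period weights):
ΣP(2026)Q(2026) = 4.51×158 + 17.14×44 + 4.98×29 + 2.01×363 = 712.58 + 754.16 + 144.42 + 729.63 = 2340.79
ΣP(2026)Q(2019) = 4.51×130 + 17.14×35 + 4.98×26 + 2.01×350 = 586.3 + 599.9 + 129.48 + 703.5 = 2019.18
P = 2340.79 / 2019.18 × 100 = 115.9278
Fisher = √(L × P) = √(116.1334 × 115.9278) = 116.0305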